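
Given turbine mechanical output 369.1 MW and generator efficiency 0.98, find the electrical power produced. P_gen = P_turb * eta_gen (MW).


P_gen = 369.1 * 0.98 = 361.7180 MW


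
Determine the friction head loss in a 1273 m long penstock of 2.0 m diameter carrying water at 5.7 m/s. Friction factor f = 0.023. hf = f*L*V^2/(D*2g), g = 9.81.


hf = 0.023 * 1273 * 5.7^2 / (2.0 * 2 * 9.81) = 24.2425 m


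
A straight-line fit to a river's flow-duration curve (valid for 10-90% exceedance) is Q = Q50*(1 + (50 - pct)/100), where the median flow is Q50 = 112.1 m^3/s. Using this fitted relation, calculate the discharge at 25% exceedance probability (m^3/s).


Q = 112.1 * (1 + (50 - 25)/100) = 140.1250 m^3/s


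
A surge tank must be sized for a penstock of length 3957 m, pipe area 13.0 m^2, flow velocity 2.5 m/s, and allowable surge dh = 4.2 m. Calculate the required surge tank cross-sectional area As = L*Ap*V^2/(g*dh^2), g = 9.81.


As = 3957 * 13.0 * 2.5^2 / (9.81 * 4.2^2) = 1857.8978 m^2


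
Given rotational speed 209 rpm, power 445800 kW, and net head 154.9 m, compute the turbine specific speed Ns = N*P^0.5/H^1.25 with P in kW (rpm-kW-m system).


Ns = 209 * 445800^0.5 / 154.9^1.25 = 255.3595


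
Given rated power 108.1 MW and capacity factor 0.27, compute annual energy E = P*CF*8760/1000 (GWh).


E = 108.1 * 0.27 * 8760 / 1000 = 255.6781 GWh


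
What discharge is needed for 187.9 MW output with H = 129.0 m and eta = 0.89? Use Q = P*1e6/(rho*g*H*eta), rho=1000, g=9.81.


Q = 187.9 * 1e6 / (1000 * 9.81 * 129.0 * 0.89) = 166.8315 m^3/s


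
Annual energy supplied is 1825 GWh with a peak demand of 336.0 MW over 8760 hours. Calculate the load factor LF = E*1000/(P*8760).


LF = 1825 * 1000 / (336.0 * 8760) = 0.6200


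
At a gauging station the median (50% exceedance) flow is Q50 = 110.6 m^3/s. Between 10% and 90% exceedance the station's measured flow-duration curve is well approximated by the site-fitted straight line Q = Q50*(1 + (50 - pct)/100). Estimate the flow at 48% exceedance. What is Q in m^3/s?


Q = 110.6 * (1 + (50 - 48)/100) = 112.8120 m^3/s


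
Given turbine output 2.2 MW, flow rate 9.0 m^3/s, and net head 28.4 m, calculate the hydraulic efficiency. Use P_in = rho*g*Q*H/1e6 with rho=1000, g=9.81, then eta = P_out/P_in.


P_in = 1000 * 9.81 * 9.0 * 28.4 / 1e6 = 2.5074 MW
eta = 2.2 / 2.5074 = 0.8774


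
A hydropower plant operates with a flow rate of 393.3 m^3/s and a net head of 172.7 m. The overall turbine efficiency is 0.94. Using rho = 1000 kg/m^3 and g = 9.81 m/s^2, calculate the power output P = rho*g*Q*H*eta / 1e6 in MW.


P = 1000 * 9.81 * 393.3 * 172.7 * 0.94 / 1e6 = 626.3443 MW


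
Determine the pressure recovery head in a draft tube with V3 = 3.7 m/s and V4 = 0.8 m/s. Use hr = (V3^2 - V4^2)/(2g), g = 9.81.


hr = (3.7^2 - 0.8^2) / (2*9.81) = 0.6651 m


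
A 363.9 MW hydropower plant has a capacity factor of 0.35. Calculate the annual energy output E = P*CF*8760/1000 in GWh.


E = 363.9 * 0.35 * 8760 / 1000 = 1115.7174 GWh


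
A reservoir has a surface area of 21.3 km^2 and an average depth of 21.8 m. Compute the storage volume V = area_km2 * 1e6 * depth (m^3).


V = 21.3 * 1e6 * 21.8 = 4.6434e+08 m^3


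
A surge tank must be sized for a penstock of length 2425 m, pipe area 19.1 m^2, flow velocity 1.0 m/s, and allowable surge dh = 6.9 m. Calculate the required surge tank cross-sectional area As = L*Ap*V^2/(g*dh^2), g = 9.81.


As = 2425 * 19.1 * 1.0^2 / (9.81 * 6.9^2) = 99.1695 m^2


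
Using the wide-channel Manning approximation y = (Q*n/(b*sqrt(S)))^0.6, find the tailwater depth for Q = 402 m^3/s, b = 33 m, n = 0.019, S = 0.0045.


y = (402 * 0.019 / (33 * 0.0045^0.5))^0.6 = 2.1024 m


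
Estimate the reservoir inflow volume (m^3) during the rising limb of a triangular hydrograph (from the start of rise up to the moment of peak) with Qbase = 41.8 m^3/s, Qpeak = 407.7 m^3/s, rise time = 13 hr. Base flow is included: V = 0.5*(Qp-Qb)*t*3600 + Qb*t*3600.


V = 0.5*(407.7 - 41.8)*13*3600 + 41.8*13*3600 = 1.0518e+07 m^3


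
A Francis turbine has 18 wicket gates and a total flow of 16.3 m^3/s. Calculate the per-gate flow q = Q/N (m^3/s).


q = 16.3 / 18 = 0.9056 m^3/s


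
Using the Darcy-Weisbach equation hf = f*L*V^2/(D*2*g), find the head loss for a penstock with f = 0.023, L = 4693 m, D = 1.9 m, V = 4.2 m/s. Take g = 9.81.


hf = 0.023 * 4693 * 4.2^2 / (1.9 * 2 * 9.81) = 51.0769 m


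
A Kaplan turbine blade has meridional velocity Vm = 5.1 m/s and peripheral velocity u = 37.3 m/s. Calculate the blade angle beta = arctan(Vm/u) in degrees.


beta = arctan(5.1 / 37.3) = 7.7857 degrees


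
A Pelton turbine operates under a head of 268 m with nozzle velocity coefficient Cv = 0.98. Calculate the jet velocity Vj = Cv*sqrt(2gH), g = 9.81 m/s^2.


Vj = 0.98 * sqrt(2*9.81*268) = 71.0629 m/s


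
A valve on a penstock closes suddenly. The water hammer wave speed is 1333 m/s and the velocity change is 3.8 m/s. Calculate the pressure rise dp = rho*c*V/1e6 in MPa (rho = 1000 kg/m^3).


dp = 1000 * 1333 * 3.8 / 1e6 = 5.0654 MPa


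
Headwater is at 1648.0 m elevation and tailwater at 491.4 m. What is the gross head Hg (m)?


Hg = 1648.0 - 491.4 = 1156.6000 m


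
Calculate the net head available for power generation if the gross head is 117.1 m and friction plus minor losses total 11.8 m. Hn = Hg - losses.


Hn = 117.1 - 11.8 = 105.3000 m


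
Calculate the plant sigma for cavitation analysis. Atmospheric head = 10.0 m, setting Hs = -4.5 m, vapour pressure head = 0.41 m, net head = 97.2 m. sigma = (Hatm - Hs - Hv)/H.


sigma = (10.0 - (-4.5) - 0.41) / 97.2 = 0.1450


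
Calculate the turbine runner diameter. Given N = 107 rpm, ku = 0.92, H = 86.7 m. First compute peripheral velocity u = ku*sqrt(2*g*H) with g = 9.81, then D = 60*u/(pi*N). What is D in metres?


u = 0.92 * sqrt(2*9.81*86.7) = 37.9443 m/s
D = 60 * 37.9443 / (pi * 107) = 6.7727 m


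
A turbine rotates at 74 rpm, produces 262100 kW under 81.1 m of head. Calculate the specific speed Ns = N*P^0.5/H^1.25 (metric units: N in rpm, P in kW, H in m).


Ns = 74 * 262100^0.5 / 81.1^1.25 = 155.6643


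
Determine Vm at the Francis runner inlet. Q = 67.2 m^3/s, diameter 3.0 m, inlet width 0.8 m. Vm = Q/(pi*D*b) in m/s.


Vm = 67.2 / (pi * 3.0 * 0.8) = 8.9127 m/s


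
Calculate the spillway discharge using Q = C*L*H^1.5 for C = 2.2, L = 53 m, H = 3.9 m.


Q = 2.2 * 53 * 3.9^1.5 = 898.0395 m^3/s


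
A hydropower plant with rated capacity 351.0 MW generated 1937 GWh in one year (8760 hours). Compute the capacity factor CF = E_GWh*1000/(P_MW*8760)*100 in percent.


CF = 1937 * 1000 / (351.0 * 8760) * 100 = 62.9968 %


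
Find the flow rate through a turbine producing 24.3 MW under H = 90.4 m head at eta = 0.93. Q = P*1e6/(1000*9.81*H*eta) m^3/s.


Q = 24.3 * 1e6 / (1000 * 9.81 * 90.4 * 0.93) = 29.4636 m^3/s


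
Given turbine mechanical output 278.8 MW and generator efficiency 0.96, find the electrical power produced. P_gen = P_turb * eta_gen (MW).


P_gen = 278.8 * 0.96 = 267.6480 MW


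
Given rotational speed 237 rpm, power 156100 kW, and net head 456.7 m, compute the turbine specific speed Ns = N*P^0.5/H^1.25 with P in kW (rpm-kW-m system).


Ns = 237 * 156100^0.5 / 456.7^1.25 = 44.3518


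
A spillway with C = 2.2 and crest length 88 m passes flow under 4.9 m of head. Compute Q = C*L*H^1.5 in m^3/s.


Q = 2.2 * 88 * 4.9^1.5 = 2099.9042 m^3/s


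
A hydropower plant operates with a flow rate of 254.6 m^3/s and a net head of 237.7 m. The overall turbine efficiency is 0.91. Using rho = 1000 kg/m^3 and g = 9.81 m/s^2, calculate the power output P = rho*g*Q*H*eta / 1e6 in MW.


P = 1000 * 9.81 * 254.6 * 237.7 * 0.91 / 1e6 = 540.2540 MW


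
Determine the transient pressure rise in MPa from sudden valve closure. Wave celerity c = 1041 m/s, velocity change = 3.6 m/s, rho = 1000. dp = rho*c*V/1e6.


dp = 1000 * 1041 * 3.6 / 1e6 = 3.7476 MPa


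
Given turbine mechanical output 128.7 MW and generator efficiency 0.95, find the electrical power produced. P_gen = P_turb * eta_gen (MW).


P_gen = 128.7 * 0.95 = 122.2650 MW


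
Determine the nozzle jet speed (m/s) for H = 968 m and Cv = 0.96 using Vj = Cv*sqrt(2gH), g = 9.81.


Vj = 0.96 * sqrt(2*9.81*968) = 132.2996 m/s


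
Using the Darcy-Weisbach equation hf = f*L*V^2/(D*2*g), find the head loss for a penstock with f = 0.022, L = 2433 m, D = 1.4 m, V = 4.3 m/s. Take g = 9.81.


hf = 0.022 * 2433 * 4.3^2 / (1.4 * 2 * 9.81) = 36.0309 m


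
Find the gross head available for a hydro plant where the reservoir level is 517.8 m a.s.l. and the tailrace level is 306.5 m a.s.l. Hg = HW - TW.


Hg = 517.8 - 306.5 = 211.3000 m


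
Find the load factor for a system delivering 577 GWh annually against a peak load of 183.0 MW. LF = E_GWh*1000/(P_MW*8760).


LF = 577 * 1000 / (183.0 * 8760) = 0.3599


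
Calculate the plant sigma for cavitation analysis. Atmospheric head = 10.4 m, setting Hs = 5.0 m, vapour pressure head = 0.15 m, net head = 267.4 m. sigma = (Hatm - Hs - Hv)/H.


sigma = (10.4 - 5.0 - 0.15) / 267.4 = 0.0196


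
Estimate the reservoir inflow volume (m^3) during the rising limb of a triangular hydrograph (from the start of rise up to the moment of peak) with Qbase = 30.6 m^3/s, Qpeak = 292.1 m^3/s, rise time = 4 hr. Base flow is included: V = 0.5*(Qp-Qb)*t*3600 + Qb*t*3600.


V = 0.5*(292.1 - 30.6)*4*3600 + 30.6*4*3600 = 2.3234e+06 m^3


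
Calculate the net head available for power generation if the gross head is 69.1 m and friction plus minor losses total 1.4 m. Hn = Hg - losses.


Hn = 69.1 - 1.4 = 67.7000 m


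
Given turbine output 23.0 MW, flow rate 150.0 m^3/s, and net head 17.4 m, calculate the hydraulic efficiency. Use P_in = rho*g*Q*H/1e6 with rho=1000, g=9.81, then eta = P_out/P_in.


P_in = 1000 * 9.81 * 150.0 * 17.4 / 1e6 = 25.6041 MW
eta = 23.0 / 25.6041 = 0.8983


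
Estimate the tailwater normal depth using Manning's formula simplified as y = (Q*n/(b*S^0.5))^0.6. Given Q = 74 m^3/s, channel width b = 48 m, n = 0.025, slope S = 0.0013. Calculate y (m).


y = (74 * 0.025 / (48 * 0.0013^0.5))^0.6 = 1.0408 m


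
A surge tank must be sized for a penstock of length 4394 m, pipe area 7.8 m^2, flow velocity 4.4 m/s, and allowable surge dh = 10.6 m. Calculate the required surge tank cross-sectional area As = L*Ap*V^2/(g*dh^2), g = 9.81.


As = 4394 * 7.8 * 4.4^2 / (9.81 * 10.6^2) = 601.9761 m^2


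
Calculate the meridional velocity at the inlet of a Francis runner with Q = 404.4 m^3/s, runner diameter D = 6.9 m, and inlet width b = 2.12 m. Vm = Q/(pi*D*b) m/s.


Vm = 404.4 / (pi * 6.9 * 2.12) = 8.7999 m/s


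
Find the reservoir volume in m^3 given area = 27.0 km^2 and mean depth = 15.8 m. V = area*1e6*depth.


V = 27.0 * 1e6 * 15.8 = 4.2660e+08 m^3


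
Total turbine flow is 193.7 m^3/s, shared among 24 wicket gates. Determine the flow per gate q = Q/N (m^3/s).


q = 193.7 / 24 = 8.0708 m^3/s


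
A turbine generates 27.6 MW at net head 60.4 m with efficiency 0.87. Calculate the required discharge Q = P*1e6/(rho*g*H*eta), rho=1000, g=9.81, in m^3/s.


Q = 27.6 * 1e6 / (1000 * 9.81 * 60.4 * 0.87) = 53.5407 m^3/s


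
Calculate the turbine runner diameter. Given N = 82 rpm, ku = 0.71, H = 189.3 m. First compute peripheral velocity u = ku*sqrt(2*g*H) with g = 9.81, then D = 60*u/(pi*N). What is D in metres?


u = 0.71 * sqrt(2*9.81*189.3) = 43.2696 m/s
D = 60 * 43.2696 / (pi * 82) = 10.0779 m


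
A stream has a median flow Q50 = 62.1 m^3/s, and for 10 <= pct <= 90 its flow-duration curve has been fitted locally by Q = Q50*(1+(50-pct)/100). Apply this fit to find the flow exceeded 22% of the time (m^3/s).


Q = 62.1 * (1 + (50 - 22)/100) = 79.4880 m^3/s


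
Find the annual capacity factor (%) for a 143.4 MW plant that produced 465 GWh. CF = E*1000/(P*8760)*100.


CF = 465 * 1000 / (143.4 * 8760) * 100 = 37.0169 %


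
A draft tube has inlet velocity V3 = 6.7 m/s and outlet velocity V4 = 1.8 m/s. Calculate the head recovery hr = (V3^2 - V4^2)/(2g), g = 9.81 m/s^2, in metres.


hr = (6.7^2 - 1.8^2) / (2*9.81) = 2.1228 m


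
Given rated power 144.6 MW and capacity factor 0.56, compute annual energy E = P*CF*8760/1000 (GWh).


E = 144.6 * 0.56 * 8760 / 1000 = 709.3498 GWh


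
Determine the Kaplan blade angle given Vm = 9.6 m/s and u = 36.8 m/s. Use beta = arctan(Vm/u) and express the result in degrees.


beta = arctan(9.6 / 36.8) = 14.6209 degrees


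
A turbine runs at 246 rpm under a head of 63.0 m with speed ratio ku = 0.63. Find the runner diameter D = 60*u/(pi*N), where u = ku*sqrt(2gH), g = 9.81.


u = 0.63 * sqrt(2*9.81*63.0) = 22.1493 m/s
D = 60 * 22.1493 / (pi * 246) = 1.7196 m


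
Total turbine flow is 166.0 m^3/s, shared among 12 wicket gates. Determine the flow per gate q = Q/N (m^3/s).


q = 166.0 / 12 = 13.8333 m^3/s


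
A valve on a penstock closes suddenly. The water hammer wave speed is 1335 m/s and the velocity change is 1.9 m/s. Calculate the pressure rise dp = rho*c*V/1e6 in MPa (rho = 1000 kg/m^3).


dp = 1000 * 1335 * 1.9 / 1e6 = 2.5365 MPa


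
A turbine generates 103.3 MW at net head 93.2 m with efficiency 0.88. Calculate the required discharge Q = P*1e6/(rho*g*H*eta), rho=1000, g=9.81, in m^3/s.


Q = 103.3 * 1e6 / (1000 * 9.81 * 93.2 * 0.88) = 128.3905 m^3/s


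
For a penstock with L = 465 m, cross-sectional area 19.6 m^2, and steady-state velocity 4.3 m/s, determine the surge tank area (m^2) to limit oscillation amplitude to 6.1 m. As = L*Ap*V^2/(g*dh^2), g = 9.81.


As = 465 * 19.6 * 4.3^2 / (9.81 * 6.1^2) = 461.6547 m^2


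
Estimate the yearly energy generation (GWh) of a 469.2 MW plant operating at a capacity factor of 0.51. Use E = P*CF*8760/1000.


E = 469.2 * 0.51 * 8760 / 1000 = 2096.1979 GWh


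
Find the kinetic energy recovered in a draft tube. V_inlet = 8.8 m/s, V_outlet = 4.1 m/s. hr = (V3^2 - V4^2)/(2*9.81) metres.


hr = (8.8^2 - 4.1^2) / (2*9.81) = 3.0902 m


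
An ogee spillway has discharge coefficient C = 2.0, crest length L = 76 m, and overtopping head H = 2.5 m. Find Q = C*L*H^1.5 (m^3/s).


Q = 2.0 * 76 * 2.5^1.5 = 600.8328 m^3/s


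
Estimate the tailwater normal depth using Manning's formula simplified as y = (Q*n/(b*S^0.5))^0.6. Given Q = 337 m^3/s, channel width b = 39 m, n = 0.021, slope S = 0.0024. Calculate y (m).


y = (337 * 0.021 / (39 * 0.0024^0.5))^0.6 = 2.1939 m


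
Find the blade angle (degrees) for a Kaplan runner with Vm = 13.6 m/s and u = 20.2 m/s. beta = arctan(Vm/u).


beta = arctan(13.6 / 20.2) = 33.9511 degrees


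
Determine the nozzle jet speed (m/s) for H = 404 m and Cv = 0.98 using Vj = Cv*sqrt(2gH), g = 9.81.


Vj = 0.98 * sqrt(2*9.81*404) = 87.2502 m/s


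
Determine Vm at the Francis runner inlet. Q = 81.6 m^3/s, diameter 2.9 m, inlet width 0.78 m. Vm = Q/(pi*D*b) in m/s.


Vm = 81.6 / (pi * 2.9 * 0.78) = 11.4828 m/s


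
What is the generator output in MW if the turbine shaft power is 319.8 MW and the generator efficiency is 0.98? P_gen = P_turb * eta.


P_gen = 319.8 * 0.98 = 313.4040 MW


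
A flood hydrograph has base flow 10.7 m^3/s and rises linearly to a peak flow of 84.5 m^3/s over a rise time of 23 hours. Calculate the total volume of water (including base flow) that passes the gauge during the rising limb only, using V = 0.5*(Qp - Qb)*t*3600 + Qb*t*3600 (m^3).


V = 0.5*(84.5 - 10.7)*23*3600 + 10.7*23*3600 = 3.9413e+06 m^3


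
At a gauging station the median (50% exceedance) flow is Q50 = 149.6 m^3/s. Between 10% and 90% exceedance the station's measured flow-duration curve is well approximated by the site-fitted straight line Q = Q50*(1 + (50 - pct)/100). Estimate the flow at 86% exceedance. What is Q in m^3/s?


Q = 149.6 * (1 + (50 - 86)/100) = 95.7440 m^3/s


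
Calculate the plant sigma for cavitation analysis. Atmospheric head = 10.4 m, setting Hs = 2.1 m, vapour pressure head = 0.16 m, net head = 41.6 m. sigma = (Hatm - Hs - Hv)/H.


sigma = (10.4 - 2.1 - 0.16) / 41.6 = 0.1957


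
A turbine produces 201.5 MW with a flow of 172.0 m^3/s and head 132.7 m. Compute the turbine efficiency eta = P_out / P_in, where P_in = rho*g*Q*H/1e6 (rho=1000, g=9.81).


P_in = 1000 * 9.81 * 172.0 * 132.7 / 1e6 = 223.9074 MW
eta = 201.5 / 223.9074 = 0.8999


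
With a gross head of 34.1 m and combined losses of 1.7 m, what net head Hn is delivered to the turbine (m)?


Hn = 34.1 - 1.7 = 32.4000 m


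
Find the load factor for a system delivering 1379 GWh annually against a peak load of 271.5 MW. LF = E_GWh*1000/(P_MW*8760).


LF = 1379 * 1000 / (271.5 * 8760) = 0.5798


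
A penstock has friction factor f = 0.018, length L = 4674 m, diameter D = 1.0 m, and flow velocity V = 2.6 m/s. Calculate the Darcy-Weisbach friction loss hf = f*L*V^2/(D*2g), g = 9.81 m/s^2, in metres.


hf = 0.018 * 4674 * 2.6^2 / (1.0 * 2 * 9.81) = 28.9874 m


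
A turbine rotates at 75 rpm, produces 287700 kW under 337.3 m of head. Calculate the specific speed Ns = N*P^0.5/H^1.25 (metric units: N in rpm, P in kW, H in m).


Ns = 75 * 287700^0.5 / 337.3^1.25 = 27.8298


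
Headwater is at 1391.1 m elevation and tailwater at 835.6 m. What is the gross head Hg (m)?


Hg = 1391.1 - 835.6 = 555.5000 m


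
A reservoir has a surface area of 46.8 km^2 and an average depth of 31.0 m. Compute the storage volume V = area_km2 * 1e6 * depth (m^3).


V = 46.8 * 1e6 * 31.0 = 1.4508e+09 m^3


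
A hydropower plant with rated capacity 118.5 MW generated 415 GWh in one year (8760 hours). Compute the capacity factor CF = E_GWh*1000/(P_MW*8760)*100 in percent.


CF = 415 * 1000 / (118.5 * 8760) * 100 = 39.9784 %


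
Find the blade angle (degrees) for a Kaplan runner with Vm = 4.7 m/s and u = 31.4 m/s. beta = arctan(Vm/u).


beta = arctan(4.7 / 31.4) = 8.5129 degrees


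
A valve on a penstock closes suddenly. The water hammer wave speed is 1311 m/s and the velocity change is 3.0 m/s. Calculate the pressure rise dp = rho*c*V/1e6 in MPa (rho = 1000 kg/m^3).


dp = 1000 * 1311 * 3.0 / 1e6 = 3.9330 MPa


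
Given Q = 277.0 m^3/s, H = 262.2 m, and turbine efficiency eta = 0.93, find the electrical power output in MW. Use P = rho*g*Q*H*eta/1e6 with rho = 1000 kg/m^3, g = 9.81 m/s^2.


P = 1000 * 9.81 * 277.0 * 262.2 * 0.93 / 1e6 = 662.6198 MW


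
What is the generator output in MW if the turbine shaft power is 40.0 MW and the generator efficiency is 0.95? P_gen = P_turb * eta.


P_gen = 40.0 * 0.95 = 38.0000 MW


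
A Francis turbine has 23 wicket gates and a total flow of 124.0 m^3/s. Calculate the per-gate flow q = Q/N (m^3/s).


q = 124.0 / 23 = 5.3913 m^3/s


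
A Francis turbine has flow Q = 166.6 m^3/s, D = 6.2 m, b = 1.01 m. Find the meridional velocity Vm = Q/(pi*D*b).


Vm = 166.6 / (pi * 6.2 * 1.01) = 8.4686 m/s


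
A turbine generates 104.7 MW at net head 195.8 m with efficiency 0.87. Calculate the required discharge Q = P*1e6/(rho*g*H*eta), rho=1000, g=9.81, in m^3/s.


Q = 104.7 * 1e6 / (1000 * 9.81 * 195.8 * 0.87) = 62.6536 m^3/s


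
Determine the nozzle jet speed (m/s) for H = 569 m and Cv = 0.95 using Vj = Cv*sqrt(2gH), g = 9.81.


Vj = 0.95 * sqrt(2*9.81*569) = 100.3759 m/s


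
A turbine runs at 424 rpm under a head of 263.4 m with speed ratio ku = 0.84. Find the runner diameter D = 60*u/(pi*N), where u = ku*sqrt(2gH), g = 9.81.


u = 0.84 * sqrt(2*9.81*263.4) = 60.3861 m/s
D = 60 * 60.3861 / (pi * 424) = 2.7200 m


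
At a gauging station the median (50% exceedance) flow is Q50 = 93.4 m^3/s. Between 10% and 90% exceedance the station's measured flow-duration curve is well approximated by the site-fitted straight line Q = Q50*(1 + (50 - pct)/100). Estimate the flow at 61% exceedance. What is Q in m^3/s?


Q = 93.4 * (1 + (50 - 61)/100) = 83.1260 m^3/s


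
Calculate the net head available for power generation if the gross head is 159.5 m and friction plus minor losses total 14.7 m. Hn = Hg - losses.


Hn = 159.5 - 14.7 = 144.8000 m


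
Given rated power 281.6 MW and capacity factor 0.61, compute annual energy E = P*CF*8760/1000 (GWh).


E = 281.6 * 0.61 * 8760 / 1000 = 1504.7578 GWh


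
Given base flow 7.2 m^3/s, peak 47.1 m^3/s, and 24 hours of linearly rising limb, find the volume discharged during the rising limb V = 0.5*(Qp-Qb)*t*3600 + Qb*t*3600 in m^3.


V = 0.5*(47.1 - 7.2)*24*3600 + 7.2*24*3600 = 2.3458e+06 m^3


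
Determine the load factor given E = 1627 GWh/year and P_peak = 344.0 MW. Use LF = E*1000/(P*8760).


LF = 1627 * 1000 / (344.0 * 8760) = 0.5399


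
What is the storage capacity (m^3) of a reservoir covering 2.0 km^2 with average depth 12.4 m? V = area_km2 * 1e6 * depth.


V = 2.0 * 1e6 * 12.4 = 2.4800e+07 m^3


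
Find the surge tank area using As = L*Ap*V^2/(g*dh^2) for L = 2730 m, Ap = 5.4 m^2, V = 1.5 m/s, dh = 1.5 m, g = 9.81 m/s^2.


As = 2730 * 5.4 * 1.5^2 / (9.81 * 1.5^2) = 1502.7523 m^2


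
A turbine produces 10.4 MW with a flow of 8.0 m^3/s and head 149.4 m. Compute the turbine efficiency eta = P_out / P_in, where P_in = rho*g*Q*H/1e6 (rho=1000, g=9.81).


P_in = 1000 * 9.81 * 8.0 * 149.4 / 1e6 = 11.7249 MW
eta = 10.4 / 11.7249 = 0.8870


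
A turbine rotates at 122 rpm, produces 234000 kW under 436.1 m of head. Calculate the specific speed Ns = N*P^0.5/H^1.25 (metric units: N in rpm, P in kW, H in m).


Ns = 122 * 234000^0.5 / 436.1^1.25 = 29.6132


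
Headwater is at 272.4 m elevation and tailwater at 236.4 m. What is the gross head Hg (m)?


Hg = 272.4 - 236.4 = 36.0000 m


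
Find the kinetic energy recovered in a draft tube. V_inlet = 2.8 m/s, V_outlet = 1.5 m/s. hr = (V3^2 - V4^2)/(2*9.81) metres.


hr = (2.8^2 - 1.5^2) / (2*9.81) = 0.2849 m


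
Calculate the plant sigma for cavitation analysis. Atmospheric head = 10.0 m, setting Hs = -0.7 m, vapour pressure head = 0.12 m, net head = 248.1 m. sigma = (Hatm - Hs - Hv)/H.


sigma = (10.0 - (-0.7) - 0.12) / 248.1 = 0.0426


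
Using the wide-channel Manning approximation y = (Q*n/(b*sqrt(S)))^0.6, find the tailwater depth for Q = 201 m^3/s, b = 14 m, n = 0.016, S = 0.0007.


y = (201 * 0.016 / (14 * 0.0007^0.5))^0.6 = 3.6575 m


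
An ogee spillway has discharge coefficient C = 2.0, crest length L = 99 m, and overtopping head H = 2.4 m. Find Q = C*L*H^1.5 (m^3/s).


Q = 2.0 * 99 * 2.4^1.5 = 736.1767 m^3/s


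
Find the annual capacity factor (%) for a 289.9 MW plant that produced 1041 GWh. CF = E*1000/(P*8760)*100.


CF = 1041 * 1000 / (289.9 * 8760) * 100 = 40.9919 %


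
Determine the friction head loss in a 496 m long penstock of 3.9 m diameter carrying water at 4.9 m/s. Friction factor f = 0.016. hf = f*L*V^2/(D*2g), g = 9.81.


hf = 0.016 * 496 * 4.9^2 / (3.9 * 2 * 9.81) = 2.4902 m


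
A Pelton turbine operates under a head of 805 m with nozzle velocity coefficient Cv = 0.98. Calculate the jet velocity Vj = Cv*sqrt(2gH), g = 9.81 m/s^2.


Vj = 0.98 * sqrt(2*9.81*805) = 123.1611 m/s


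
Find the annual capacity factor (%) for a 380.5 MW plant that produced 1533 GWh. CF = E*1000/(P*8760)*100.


CF = 1533 * 1000 / (380.5 * 8760) * 100 = 45.9921 %


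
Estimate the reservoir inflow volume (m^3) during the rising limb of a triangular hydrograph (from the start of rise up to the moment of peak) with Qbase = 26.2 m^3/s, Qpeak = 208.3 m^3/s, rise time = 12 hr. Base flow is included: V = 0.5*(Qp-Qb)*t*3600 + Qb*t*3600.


V = 0.5*(208.3 - 26.2)*12*3600 + 26.2*12*3600 = 5.0652e+06 m^3


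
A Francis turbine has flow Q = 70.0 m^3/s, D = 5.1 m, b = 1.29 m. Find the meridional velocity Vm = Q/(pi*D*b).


Vm = 70.0 / (pi * 5.1 * 1.29) = 3.3868 m/s


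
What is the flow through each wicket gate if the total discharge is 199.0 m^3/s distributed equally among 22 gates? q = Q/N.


q = 199.0 / 22 = 9.0455 m^3/s


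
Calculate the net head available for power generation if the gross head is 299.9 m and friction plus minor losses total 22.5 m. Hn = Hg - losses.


Hn = 299.9 - 22.5 = 277.4000 m


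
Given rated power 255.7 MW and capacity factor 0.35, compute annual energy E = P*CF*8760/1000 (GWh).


E = 255.7 * 0.35 * 8760 / 1000 = 783.9762 GWh


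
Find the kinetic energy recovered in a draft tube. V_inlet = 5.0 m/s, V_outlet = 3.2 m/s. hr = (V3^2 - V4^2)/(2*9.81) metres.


hr = (5.0^2 - 3.2^2) / (2*9.81) = 0.7523 m


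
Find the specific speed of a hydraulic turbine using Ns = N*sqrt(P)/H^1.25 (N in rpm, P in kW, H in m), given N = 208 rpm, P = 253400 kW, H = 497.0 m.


Ns = 208 * 253400^0.5 / 497.0^1.25 = 44.6191


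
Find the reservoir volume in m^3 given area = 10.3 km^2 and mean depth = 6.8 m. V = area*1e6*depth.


V = 10.3 * 1e6 * 6.8 = 7.0040e+07 m^3


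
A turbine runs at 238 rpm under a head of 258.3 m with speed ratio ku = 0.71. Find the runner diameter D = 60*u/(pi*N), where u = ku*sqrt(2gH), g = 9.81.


u = 0.71 * sqrt(2*9.81*258.3) = 50.5441 m/s
D = 60 * 50.5441 / (pi * 238) = 4.0560 m


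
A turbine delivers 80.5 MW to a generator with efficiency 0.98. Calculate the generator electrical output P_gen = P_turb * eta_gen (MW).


P_gen = 80.5 * 0.98 = 78.8900 MW


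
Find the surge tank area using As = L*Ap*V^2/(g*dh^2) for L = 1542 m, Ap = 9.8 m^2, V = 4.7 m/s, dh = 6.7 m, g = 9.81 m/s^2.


As = 1542 * 9.8 * 4.7^2 / (9.81 * 6.7^2) = 758.0320 m^2


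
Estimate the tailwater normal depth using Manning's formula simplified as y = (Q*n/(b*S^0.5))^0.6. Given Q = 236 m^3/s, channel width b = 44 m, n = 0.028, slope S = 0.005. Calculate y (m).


y = (236 * 0.028 / (44 * 0.005^0.5))^0.6 = 1.5714 m


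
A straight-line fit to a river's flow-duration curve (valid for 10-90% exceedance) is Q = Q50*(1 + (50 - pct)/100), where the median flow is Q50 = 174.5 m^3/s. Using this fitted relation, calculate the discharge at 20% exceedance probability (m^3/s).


Q = 174.5 * (1 + (50 - 20)/100) = 226.8500 m^3/s


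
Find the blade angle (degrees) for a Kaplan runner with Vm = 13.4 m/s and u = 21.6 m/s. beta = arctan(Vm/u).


beta = arctan(13.4 / 21.6) = 31.8142 degrees


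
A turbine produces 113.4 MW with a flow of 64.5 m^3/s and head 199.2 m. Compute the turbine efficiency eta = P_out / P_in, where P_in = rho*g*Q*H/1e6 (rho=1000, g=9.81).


P_in = 1000 * 9.81 * 64.5 * 199.2 / 1e6 = 126.0428 MW
eta = 113.4 / 126.0428 = 0.8997


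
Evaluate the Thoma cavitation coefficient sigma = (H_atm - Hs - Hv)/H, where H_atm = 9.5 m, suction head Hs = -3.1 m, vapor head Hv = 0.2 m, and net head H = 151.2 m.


sigma = (9.5 - (-3.1) - 0.2) / 151.2 = 0.0820


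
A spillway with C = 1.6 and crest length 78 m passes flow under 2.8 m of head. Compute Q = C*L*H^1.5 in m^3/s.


Q = 1.6 * 78 * 2.8^1.5 = 584.7250 m^3/s


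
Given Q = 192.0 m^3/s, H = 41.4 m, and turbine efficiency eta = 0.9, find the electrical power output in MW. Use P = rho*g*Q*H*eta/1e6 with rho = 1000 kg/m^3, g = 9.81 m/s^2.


P = 1000 * 9.81 * 192.0 * 41.4 * 0.9 / 1e6 = 70.1800 MW


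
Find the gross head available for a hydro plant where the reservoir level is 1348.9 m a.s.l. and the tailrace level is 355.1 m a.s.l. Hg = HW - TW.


Hg = 1348.9 - 355.1 = 993.8000 m


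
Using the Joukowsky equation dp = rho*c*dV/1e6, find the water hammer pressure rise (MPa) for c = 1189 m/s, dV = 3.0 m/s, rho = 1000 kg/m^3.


dp = 1000 * 1189 * 3.0 / 1e6 = 3.5670 MPa


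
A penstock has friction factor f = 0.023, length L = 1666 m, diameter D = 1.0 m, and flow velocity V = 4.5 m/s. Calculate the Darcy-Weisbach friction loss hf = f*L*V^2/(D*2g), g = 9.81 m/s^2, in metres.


hf = 0.023 * 1666 * 4.5^2 / (1.0 * 2 * 9.81) = 39.5484 m


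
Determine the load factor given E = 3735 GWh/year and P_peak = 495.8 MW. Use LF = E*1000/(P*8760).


LF = 3735 * 1000 / (495.8 * 8760) = 0.8600


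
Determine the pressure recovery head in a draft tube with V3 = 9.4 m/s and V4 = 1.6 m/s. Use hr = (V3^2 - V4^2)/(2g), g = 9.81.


hr = (9.4^2 - 1.6^2) / (2*9.81) = 4.3731 m


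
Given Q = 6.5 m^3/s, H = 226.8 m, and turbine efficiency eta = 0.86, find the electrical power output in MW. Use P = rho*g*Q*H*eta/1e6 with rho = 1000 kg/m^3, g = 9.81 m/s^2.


P = 1000 * 9.81 * 6.5 * 226.8 * 0.86 / 1e6 = 12.4372 MW


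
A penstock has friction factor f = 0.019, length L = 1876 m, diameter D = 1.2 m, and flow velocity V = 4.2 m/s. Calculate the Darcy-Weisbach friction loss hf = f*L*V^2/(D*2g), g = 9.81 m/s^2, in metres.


hf = 0.019 * 1876 * 4.2^2 / (1.2 * 2 * 9.81) = 26.7057 m


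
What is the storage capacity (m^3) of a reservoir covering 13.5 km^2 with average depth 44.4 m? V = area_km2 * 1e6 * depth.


V = 13.5 * 1e6 * 44.4 = 5.9940e+08 m^3


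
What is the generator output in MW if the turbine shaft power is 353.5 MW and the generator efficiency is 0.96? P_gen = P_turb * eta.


P_gen = 353.5 * 0.96 = 339.3600 MW


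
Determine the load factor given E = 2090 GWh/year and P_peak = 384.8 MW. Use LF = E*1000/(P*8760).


LF = 2090 * 1000 / (384.8 * 8760) = 0.6200


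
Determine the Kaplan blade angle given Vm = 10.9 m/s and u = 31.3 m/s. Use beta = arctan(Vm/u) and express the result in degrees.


beta = arctan(10.9 / 31.3) = 19.2003 degrees


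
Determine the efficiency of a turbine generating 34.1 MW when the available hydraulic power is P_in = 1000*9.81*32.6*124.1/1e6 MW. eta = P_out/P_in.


P_in = 1000 * 9.81 * 32.6 * 124.1 / 1e6 = 39.6879 MW
eta = 34.1 / 39.6879 = 0.8592


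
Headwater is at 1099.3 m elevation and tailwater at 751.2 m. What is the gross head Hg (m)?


Hg = 1099.3 - 751.2 = 348.1000 m


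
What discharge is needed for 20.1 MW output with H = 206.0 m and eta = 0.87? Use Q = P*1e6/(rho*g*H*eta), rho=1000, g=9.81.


Q = 20.1 * 1e6 / (1000 * 9.81 * 206.0 * 0.87) = 11.4325 m^3/s


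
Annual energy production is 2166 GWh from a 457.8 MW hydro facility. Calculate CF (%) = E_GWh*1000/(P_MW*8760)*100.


CF = 2166 * 1000 / (457.8 * 8760) * 100 = 54.0105 %


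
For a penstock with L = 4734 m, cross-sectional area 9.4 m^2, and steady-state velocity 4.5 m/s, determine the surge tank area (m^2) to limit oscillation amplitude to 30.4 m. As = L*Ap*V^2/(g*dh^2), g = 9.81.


As = 4734 * 9.4 * 4.5^2 / (9.81 * 30.4^2) = 99.3951 m^2


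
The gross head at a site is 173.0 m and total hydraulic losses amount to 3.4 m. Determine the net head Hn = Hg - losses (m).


Hn = 173.0 - 3.4 = 169.6000 m


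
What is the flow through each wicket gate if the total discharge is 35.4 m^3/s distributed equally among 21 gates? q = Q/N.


q = 35.4 / 21 = 1.6857 m^3/s


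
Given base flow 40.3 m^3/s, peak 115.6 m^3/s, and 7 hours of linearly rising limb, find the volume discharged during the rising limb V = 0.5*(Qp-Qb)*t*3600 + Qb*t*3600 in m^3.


V = 0.5*(115.6 - 40.3)*7*3600 + 40.3*7*3600 = 1.9643e+06 m^3


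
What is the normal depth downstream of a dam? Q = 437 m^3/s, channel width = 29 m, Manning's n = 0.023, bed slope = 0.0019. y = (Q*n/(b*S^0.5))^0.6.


y = (437 * 0.023 / (29 * 0.0019^0.5))^0.6 = 3.4695 m


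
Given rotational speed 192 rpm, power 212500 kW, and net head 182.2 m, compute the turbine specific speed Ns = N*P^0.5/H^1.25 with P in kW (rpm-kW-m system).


Ns = 192 * 212500^0.5 / 182.2^1.25 = 132.2194


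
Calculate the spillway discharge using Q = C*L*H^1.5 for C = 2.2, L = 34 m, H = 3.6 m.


Q = 2.2 * 34 * 3.6^1.5 = 510.9229 m^3/s


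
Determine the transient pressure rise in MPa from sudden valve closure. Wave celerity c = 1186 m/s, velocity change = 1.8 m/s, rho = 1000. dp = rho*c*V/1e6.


dp = 1000 * 1186 * 1.8 / 1e6 = 2.1348 MPa


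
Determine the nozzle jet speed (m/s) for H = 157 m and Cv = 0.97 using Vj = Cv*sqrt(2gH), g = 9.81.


Vj = 0.97 * sqrt(2*9.81*157) = 53.8358 m/s


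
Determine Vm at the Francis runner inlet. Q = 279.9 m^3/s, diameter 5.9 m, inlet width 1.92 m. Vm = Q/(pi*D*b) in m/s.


Vm = 279.9 / (pi * 5.9 * 1.92) = 7.8650 m/s


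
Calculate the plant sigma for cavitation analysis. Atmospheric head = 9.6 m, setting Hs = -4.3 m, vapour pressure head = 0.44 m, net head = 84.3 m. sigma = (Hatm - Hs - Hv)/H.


sigma = (9.6 - (-4.3) - 0.44) / 84.3 = 0.1597


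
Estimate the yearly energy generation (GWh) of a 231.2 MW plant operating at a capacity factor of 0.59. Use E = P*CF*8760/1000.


E = 231.2 * 0.59 * 8760 / 1000 = 1194.9341 GWh


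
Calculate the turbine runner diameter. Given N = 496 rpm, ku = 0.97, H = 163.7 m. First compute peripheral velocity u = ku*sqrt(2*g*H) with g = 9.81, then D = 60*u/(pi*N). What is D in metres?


u = 0.97 * sqrt(2*9.81*163.7) = 54.9725 m/s
D = 60 * 54.9725 / (pi * 496) = 2.1167 m


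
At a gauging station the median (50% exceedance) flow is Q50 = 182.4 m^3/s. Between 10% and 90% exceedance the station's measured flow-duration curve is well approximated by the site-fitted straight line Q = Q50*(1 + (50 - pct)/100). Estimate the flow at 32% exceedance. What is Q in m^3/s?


Q = 182.4 * (1 + (50 - 32)/100) = 215.2320 m^3/s


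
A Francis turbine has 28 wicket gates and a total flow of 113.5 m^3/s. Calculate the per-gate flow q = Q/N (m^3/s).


q = 113.5 / 28 = 4.0536 m^3/s


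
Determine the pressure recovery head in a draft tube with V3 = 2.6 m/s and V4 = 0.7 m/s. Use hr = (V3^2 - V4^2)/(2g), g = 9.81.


hr = (2.6^2 - 0.7^2) / (2*9.81) = 0.3196 m


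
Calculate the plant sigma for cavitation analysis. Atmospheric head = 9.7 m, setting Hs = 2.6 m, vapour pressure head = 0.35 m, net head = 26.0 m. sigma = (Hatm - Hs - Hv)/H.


sigma = (9.7 - 2.6 - 0.35) / 26.0 = 0.2596


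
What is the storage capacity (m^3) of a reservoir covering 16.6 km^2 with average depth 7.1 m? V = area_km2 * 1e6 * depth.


V = 16.6 * 1e6 * 7.1 = 1.1786e+08 m^3


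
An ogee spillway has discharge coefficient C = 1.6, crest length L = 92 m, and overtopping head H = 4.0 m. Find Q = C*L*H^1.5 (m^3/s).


Q = 1.6 * 92 * 4.0^1.5 = 1177.6000 m^3/s


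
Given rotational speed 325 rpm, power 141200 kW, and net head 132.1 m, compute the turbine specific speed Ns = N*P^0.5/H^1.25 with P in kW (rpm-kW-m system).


Ns = 325 * 141200^0.5 / 132.1^1.25 = 272.6919


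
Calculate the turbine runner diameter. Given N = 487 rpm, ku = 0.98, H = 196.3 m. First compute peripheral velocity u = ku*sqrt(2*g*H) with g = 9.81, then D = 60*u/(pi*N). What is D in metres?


u = 0.98 * sqrt(2*9.81*196.3) = 60.8185 m/s
D = 60 * 60.8185 / (pi * 487) = 2.3851 m


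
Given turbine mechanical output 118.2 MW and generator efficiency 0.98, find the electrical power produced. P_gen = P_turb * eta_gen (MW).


P_gen = 118.2 * 0.98 = 115.8360 MW


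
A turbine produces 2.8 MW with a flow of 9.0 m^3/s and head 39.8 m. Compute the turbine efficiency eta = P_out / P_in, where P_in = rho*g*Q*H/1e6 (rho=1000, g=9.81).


P_in = 1000 * 9.81 * 9.0 * 39.8 / 1e6 = 3.5139 MW
eta = 2.8 / 3.5139 = 0.7968


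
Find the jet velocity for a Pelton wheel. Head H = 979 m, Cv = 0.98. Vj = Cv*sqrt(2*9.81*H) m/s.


Vj = 0.98 * sqrt(2*9.81*979) = 135.8210 m/s


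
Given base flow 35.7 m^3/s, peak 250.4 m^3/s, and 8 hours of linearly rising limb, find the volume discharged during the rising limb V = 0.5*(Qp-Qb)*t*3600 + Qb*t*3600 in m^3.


V = 0.5*(250.4 - 35.7)*8*3600 + 35.7*8*3600 = 4.1198e+06 m^3


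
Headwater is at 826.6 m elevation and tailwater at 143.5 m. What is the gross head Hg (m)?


Hg = 826.6 - 143.5 = 683.1000 m


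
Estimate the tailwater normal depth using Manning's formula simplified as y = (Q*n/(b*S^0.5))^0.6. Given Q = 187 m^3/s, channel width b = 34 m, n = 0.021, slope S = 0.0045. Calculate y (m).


y = (187 * 0.021 / (34 * 0.0045^0.5))^0.6 = 1.3854 m


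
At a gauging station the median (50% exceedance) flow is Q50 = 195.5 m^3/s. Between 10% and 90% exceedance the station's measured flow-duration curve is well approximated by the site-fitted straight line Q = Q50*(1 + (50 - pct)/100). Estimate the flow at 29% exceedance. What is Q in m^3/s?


Q = 195.5 * (1 + (50 - 29)/100) = 236.5550 m^3/s


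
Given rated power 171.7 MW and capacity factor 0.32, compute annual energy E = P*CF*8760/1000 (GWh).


E = 171.7 * 0.32 * 8760 / 1000 = 481.3094 GWh


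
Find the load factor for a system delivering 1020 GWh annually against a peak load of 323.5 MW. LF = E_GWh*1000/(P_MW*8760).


LF = 1020 * 1000 / (323.5 * 8760) = 0.3599


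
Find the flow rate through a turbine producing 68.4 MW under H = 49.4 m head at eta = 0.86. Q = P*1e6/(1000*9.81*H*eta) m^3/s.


Q = 68.4 * 1e6 / (1000 * 9.81 * 49.4 * 0.86) = 164.1201 m^3/s


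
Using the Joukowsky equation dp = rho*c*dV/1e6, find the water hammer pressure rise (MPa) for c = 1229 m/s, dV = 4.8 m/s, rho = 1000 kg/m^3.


dp = 1000 * 1229 * 4.8 / 1e6 = 5.8992 MPa


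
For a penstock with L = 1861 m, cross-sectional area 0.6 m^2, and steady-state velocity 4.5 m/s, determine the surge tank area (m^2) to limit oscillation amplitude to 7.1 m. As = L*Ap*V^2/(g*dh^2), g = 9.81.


As = 1861 * 0.6 * 4.5^2 / (9.81 * 7.1^2) = 45.7232 m^2


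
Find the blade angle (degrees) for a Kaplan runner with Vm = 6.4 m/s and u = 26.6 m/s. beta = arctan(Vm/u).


beta = arctan(6.4 / 26.6) = 13.5283 degrees


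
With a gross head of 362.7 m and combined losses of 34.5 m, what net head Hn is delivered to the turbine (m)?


Hn = 362.7 - 34.5 = 328.2000 m


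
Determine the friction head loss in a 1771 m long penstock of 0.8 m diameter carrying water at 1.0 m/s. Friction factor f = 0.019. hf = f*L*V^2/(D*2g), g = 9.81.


hf = 0.019 * 1771 * 1.0^2 / (0.8 * 2 * 9.81) = 2.1438 m


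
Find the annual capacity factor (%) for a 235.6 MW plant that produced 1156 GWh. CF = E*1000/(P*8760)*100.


CF = 1156 * 1000 / (235.6 * 8760) * 100 = 56.0117 %


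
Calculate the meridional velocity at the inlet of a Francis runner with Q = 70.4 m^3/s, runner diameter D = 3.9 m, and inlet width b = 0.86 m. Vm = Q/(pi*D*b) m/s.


Vm = 70.4 / (pi * 3.9 * 0.86) = 6.6813 m/s


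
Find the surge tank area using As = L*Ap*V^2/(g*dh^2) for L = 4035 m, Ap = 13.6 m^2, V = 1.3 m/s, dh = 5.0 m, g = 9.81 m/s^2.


As = 4035 * 13.6 * 1.3^2 / (9.81 * 5.0^2) = 378.1465 m^2


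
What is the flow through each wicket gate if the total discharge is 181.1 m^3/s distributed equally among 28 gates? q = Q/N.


q = 181.1 / 28 = 6.4679 m^3/s


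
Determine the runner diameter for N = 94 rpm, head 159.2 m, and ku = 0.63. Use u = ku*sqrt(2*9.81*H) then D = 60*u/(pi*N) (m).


u = 0.63 * sqrt(2*9.81*159.2) = 35.2096 m/s
D = 60 * 35.2096 / (pi * 94) = 7.1538 m


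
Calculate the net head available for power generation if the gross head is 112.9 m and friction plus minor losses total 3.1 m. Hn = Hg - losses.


Hn = 112.9 - 3.1 = 109.8000 m


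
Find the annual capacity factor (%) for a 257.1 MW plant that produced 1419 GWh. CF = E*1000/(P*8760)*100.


CF = 1419 * 1000 / (257.1 * 8760) * 100 = 63.0052 %


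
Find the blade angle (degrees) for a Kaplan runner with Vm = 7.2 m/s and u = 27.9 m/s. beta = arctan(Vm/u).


beta = arctan(7.2 / 27.9) = 14.4703 degrees


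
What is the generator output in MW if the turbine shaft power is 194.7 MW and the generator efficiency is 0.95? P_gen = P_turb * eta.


P_gen = 194.7 * 0.95 = 184.9650 MW


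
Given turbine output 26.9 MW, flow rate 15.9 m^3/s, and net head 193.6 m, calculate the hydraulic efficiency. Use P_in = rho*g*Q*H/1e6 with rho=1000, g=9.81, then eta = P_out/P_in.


P_in = 1000 * 9.81 * 15.9 * 193.6 / 1e6 = 30.1975 MW
eta = 26.9 / 30.1975 = 0.8908
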